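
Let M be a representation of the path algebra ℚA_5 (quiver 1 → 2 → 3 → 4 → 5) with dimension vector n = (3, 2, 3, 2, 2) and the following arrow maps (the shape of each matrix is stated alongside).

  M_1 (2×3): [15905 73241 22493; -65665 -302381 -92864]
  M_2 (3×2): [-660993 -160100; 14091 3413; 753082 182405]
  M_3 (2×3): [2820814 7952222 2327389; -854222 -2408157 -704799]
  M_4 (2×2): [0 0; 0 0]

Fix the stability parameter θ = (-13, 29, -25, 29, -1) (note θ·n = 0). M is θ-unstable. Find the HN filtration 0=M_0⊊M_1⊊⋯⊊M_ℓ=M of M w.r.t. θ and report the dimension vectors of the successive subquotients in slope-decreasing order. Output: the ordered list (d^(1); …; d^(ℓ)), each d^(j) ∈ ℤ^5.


Interval decomposition of M: I[1,1], I[1,4]^2, I[3,3], I[5,5]^2.
HN type (ℓ=5): μ^(1)=29; μ^(2)=2; μ^(3)=-1; μ^(4)=-13; μ^(5)=-25

((0, 0, 0, 2, 0); (0, 2, 2, 0, 0); (0, 0, 0, 0, 2); (3, 0, 0, 0, 0); (0, 0, 1, 0, 0))


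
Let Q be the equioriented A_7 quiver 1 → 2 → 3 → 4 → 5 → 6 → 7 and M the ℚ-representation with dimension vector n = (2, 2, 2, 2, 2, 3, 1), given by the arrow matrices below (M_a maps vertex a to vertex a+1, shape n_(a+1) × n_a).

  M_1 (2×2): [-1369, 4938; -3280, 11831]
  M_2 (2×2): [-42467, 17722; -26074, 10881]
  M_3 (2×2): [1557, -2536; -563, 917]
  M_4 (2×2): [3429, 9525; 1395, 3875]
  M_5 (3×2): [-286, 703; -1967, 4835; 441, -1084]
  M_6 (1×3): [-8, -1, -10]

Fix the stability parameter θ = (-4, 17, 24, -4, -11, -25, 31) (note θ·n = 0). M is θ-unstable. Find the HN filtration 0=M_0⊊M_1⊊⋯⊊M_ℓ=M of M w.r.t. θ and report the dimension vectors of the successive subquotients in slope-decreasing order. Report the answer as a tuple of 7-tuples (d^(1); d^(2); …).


Via rank(M_{q-1}∘⋯∘M_p): M ≅ I[1,4], I[1,6], I[5,7], I[6,6].
μ_θ-semistable layers: μ^(1)=31; μ^(2)=37/3; μ^(3)=1/5; μ^(4)=-4; μ^(5)=-18; μ^(6)=-25

((0, 0, 0, 0, 0, 0, 1); (0, 1, 1, 1, 0, 0, 0); (0, 1, 1, 1, 1, 1, 0); (2, 0, 0, 0, 0, 0, 0); (0, 0, 0, 0, 1, 1, 0); (0, 0, 0, 0, 0, 1, 0))


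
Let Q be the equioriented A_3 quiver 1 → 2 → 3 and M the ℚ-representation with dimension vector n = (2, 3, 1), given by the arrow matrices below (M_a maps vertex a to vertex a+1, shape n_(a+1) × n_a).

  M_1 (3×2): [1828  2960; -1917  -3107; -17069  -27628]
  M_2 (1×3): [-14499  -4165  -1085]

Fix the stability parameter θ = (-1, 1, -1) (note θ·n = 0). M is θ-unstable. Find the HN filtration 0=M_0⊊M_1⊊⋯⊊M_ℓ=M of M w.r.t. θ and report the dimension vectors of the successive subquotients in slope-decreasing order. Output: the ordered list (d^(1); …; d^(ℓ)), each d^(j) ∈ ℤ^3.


Barcode: M ≅ I[1,2], I[1,3], I[2,2]. HN layers by μ_θ (3 steps, strictly decreasing):
  μ^(1)=1; μ^(2)=0; μ^(3)=-1

((0, 2, 0); (0, 1, 1); (2, 0, 0))


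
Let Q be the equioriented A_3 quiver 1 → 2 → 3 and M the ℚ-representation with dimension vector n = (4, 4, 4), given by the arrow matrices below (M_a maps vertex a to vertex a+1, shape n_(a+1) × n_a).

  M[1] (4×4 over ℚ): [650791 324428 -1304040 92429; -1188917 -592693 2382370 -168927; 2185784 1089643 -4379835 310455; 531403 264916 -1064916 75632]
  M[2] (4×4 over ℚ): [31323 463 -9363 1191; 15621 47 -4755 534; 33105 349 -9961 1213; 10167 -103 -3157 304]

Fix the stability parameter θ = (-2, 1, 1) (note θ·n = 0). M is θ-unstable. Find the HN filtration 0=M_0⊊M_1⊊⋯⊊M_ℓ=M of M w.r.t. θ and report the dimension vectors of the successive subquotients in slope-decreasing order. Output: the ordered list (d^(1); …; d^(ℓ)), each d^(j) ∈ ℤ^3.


Via rank(M_{q-1}∘⋯∘M_p): M ≅ I[1,2]^2, I[1,3]^2, I[3,3]^2.
μ_θ-semistable layers: μ^(1)=1; μ^(2)=-2

((0, 4, 4); (4, 0, 0))


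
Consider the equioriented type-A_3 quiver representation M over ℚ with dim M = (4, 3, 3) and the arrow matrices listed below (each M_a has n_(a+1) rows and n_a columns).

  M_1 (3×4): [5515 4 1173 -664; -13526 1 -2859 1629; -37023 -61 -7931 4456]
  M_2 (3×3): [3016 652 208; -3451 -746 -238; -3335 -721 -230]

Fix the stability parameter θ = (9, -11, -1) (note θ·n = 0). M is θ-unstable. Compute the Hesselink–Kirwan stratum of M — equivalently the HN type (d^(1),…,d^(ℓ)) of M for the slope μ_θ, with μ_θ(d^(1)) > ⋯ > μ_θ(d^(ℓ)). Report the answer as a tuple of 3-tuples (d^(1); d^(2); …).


Interval decomposition of M: I[1,1], I[1,2], I[1,3]^2, I[3,3].
HN type (ℓ=2): μ^(1)=9; μ^(2)=-1

((1, 0, 0); (3, 3, 3))


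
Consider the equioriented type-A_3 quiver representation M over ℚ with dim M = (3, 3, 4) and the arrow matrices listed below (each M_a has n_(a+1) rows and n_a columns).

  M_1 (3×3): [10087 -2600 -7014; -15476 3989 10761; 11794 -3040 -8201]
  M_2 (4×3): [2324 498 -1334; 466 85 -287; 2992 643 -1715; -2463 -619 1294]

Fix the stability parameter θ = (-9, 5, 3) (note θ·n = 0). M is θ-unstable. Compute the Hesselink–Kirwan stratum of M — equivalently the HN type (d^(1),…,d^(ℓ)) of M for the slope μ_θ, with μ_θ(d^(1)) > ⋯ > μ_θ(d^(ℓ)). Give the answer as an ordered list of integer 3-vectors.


Via rank(M_{q-1}∘⋯∘M_p): M ≅ I[1,2], I[1,3]^2, I[3,3]^2.
μ_θ-semistable layers: μ^(1)=5; μ^(2)=4; μ^(3)=3; μ^(4)=-9

((0, 1, 0); (0, 2, 2); (0, 0, 2); (3, 0, 0))


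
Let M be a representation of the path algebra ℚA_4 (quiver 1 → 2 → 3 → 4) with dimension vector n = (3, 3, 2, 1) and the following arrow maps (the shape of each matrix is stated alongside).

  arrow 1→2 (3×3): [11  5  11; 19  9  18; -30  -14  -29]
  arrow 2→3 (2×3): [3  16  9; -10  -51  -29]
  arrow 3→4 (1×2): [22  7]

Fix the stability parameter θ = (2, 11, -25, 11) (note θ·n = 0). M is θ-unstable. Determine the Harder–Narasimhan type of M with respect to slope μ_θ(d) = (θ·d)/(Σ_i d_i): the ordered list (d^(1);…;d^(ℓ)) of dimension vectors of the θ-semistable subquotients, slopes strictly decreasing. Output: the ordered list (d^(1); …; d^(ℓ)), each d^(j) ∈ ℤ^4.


Via rank(M_{q-1}∘⋯∘M_p): M ≅ I[1,1], I[1,3], I[1,4], I[2,2].
μ_θ-semistable layers: μ^(1)=11; μ^(2)=2; μ^(3)=-4

((0, 1, 0, 1); (1, 0, 0, 0); (2, 2, 2, 0))


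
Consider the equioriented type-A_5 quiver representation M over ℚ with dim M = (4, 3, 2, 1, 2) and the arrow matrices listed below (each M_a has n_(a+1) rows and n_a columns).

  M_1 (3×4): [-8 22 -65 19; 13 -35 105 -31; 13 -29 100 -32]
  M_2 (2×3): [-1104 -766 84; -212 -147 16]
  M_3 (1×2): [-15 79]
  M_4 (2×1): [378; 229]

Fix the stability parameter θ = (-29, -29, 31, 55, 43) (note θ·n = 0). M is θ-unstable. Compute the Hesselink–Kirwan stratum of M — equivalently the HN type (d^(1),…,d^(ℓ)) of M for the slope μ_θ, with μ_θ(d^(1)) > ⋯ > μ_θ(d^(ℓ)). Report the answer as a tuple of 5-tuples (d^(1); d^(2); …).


Via rank(M_{q-1}∘⋯∘M_p): M ≅ I[1,1]^2, I[1,3], I[1,5], I[2,2], I[5,5].
μ_θ-semistable layers: μ^(1)=49; μ^(2)=43; μ^(3)=31; μ^(4)=-29

((0, 0, 0, 1, 1); (0, 0, 0, 0, 1); (0, 0, 2, 0, 0); (4, 3, 0, 0, 0))


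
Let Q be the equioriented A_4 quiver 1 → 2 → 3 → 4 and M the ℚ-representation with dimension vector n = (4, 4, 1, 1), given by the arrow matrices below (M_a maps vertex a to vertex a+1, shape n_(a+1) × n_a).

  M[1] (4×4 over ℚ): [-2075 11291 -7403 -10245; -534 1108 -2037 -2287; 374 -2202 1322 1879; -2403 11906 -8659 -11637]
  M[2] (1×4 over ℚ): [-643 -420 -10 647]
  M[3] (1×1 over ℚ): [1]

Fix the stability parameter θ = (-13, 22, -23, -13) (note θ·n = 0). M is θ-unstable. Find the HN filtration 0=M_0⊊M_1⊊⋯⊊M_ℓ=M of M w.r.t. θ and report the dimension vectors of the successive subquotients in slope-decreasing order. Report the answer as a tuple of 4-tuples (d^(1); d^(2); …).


Via rank(M_{q-1}∘⋯∘M_p): M ≅ I[1,2]^3, I[1,4].
μ_θ-semistable layers: μ^(1)=22; μ^(2)=-14/3; μ^(3)=-13

((0, 3, 0, 0); (0, 1, 1, 1); (4, 0, 0, 0))


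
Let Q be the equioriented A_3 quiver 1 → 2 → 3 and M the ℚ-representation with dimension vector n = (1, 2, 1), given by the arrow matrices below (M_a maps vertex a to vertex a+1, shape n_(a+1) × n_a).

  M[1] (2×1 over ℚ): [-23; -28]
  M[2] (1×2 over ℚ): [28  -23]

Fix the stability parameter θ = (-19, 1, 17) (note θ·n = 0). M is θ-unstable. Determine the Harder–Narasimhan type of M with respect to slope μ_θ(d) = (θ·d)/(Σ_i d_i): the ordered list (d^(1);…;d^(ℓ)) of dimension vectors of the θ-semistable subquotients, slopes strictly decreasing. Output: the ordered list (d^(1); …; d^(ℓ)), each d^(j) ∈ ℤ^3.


Interval decomposition of M: I[1,2], I[2,3].
HN type (ℓ=3): μ^(1)=17; μ^(2)=1; μ^(3)=-19

((0, 0, 1); (0, 2, 0); (1, 0, 0))


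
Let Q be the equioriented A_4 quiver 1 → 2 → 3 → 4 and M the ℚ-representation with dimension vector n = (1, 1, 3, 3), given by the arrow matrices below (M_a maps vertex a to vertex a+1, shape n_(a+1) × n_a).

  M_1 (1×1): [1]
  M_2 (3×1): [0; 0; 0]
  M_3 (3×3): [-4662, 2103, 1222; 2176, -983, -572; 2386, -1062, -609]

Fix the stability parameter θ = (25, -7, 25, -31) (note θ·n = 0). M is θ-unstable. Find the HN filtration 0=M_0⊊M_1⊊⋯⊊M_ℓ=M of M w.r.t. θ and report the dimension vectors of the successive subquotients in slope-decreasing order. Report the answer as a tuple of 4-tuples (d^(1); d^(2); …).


Interval decomposition of M: I[1,2], I[3,4]^3.
HN type (ℓ=2): μ^(1)=9; μ^(2)=-3

((1, 1, 0, 0); (0, 0, 3, 3))


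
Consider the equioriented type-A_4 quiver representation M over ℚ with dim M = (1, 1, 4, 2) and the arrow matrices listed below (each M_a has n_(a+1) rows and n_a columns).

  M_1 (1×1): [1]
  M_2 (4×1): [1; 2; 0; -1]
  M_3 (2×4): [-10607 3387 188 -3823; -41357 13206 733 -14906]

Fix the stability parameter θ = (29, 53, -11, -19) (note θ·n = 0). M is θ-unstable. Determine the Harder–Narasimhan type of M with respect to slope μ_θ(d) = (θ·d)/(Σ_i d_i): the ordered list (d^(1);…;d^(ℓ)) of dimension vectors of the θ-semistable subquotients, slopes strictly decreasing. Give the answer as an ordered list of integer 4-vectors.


Via rank(M_{q-1}∘⋯∘M_p): M ≅ I[1,4], I[3,3]^2, I[3,4].
μ_θ-semistable layers: μ^(1)=13; μ^(2)=-11; μ^(3)=-15

((1, 1, 1, 1); (0, 0, 2, 0); (0, 0, 1, 1))


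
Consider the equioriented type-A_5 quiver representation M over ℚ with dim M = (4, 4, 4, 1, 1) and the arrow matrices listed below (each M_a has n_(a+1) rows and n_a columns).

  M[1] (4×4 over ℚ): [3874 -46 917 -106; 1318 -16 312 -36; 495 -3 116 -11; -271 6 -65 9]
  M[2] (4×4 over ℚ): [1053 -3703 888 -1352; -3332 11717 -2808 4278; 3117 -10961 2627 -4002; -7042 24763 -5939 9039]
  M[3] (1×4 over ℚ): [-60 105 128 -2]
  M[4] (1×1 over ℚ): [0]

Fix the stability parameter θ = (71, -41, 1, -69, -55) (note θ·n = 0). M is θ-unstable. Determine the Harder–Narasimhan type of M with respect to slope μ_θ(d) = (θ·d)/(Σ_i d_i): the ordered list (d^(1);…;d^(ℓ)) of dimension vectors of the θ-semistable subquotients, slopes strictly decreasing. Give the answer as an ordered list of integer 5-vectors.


Barcode: M ≅ I[1,3]^3, I[1,4], I[5,5]. HN layers by μ_θ (3 steps, strictly decreasing):
  μ^(1)=31/3; μ^(2)=-19/2; μ^(3)=-55

((3, 3, 3, 0, 0); (1, 1, 1, 1, 0); (0, 0, 0, 0, 1))


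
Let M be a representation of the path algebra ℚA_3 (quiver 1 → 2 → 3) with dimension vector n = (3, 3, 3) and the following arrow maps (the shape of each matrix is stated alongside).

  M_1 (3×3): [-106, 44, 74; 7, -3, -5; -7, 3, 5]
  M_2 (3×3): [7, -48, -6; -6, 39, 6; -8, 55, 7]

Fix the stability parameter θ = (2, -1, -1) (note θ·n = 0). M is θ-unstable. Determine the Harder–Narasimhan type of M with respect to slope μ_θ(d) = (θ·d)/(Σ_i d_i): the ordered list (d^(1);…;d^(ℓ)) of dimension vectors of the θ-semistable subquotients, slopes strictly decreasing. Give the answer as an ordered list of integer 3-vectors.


Via rank(M_{q-1}∘⋯∘M_p): M ≅ I[1,1], I[1,3]^2, I[2,3].
μ_θ-semistable layers: μ^(1)=2; μ^(2)=0; μ^(3)=-1

((1, 0, 0); (2, 2, 2); (0, 1, 1))


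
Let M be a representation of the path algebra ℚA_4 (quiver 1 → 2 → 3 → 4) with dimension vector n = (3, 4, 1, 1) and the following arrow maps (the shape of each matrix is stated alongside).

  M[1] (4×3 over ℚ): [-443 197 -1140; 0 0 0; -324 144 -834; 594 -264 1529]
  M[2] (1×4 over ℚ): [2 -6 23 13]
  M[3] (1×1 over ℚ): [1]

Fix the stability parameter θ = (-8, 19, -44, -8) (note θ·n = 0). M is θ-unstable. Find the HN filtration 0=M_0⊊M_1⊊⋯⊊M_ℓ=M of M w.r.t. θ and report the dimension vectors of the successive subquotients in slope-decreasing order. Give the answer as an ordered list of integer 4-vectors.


Barcode: M ≅ I[1,1], I[1,2], I[1,4], I[2,2]^2. HN layers by μ_θ (3 steps, strictly decreasing):
  μ^(1)=19; μ^(2)=-8; μ^(3)=-11

((0, 3, 0, 0); (2, 0, 0, 1); (1, 1, 1, 0))


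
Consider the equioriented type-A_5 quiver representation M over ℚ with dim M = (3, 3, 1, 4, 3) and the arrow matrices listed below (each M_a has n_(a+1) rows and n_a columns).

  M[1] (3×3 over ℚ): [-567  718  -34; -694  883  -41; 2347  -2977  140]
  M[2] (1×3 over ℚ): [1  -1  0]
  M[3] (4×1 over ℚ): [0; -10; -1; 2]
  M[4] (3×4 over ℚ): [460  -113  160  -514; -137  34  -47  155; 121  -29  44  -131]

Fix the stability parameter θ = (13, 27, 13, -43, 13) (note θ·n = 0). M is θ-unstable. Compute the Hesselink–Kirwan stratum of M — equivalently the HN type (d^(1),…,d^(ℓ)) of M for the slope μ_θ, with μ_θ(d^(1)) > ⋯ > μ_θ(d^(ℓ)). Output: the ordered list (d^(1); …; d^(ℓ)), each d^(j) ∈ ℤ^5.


Barcode: M ≅ I[1,2]^2, I[1,5], I[4,4], I[4,5]^2. HN layers by μ_θ (4 steps, strictly decreasing):
  μ^(1)=27; μ^(2)=13; μ^(3)=5/2; μ^(4)=-43

((0, 2, 0, 0, 0); (2, 0, 0, 0, 3); (1, 1, 1, 1, 0); (0, 0, 0, 3, 0))


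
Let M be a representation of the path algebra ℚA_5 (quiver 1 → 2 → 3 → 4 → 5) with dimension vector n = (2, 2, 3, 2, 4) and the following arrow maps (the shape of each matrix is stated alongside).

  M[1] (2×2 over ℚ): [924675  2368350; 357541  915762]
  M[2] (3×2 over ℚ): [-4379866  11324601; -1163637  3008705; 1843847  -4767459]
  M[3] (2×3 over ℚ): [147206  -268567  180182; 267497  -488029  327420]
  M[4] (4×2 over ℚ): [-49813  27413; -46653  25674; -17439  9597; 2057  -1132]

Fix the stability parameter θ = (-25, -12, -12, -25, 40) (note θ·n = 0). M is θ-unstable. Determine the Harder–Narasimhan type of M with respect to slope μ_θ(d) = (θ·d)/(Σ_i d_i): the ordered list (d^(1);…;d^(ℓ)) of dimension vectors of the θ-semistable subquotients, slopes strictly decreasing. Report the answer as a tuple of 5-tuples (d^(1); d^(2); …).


Interval decomposition of M: I[1,1], I[1,5], I[2,5], I[3,3], I[5,5]^2.
HN type (ℓ=4): μ^(1)=40; μ^(2)=-12; μ^(3)=-49/3; μ^(4)=-25

((0, 0, 0, 0, 4); (0, 0, 1, 0, 0); (0, 2, 2, 2, 0); (2, 0, 0, 0, 0))


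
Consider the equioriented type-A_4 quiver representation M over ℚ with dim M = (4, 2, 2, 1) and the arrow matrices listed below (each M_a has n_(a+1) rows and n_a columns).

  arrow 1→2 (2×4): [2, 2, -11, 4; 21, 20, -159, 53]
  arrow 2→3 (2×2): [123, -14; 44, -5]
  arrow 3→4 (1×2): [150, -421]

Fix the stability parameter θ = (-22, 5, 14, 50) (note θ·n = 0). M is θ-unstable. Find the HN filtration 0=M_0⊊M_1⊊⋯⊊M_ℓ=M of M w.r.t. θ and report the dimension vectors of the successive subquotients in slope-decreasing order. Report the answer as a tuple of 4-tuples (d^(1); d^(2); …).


Interval decomposition of M: I[1,1]^2, I[1,3], I[1,4].
HN type (ℓ=4): μ^(1)=50; μ^(2)=14; μ^(3)=5; μ^(4)=-22

((0, 0, 0, 1); (0, 0, 2, 0); (0, 2, 0, 0); (4, 0, 0, 0))


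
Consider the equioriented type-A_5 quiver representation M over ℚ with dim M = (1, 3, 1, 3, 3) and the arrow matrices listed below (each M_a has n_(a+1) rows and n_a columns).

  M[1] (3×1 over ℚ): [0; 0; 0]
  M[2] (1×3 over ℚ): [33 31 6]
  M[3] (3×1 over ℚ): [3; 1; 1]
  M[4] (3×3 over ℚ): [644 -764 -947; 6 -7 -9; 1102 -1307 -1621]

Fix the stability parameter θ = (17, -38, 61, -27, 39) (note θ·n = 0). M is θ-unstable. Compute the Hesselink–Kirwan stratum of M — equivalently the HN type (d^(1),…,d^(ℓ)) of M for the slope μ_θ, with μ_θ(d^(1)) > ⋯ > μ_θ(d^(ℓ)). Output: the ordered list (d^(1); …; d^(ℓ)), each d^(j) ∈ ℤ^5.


Interval decomposition of M: I[1,1], I[2,2]^2, I[2,5], I[4,4], I[4,5], I[5,5].
HN type (ℓ=4): μ^(1)=39; μ^(2)=17; μ^(3)=-27; μ^(4)=-38

((0, 0, 0, 0, 3); (1, 0, 1, 1, 0); (0, 0, 0, 2, 0); (0, 3, 0, 0, 0))


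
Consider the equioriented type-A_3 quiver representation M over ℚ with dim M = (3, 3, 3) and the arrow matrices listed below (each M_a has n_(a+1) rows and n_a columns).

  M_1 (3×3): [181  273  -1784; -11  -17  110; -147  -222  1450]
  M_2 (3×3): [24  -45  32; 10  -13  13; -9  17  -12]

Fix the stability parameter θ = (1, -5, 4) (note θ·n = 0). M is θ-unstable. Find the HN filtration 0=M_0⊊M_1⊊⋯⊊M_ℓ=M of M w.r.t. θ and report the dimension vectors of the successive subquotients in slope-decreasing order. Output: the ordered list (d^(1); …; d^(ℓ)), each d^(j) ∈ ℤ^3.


Via rank(M_{q-1}∘⋯∘M_p): M ≅ I[1,3]^3.
μ_θ-semistable layers: μ^(1)=4; μ^(2)=-2

((0, 0, 3); (3, 3, 0))


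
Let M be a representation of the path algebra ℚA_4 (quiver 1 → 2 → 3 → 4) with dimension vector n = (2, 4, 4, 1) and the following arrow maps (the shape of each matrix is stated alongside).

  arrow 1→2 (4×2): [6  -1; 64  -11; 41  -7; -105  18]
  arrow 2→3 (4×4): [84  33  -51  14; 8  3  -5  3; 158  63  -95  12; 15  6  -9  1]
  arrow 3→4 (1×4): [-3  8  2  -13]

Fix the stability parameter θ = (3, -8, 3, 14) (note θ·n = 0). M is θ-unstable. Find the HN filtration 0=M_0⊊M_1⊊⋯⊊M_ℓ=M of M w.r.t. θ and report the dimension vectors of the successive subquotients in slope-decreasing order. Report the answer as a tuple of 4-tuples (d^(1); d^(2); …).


Via rank(M_{q-1}∘⋯∘M_p): M ≅ I[1,2], I[1,4], I[2,3]^2, I[3,3].
μ_θ-semistable layers: μ^(1)=14; μ^(2)=3; μ^(3)=-5/2; μ^(4)=-8

((0, 0, 0, 1); (0, 0, 4, 0); (2, 2, 0, 0); (0, 2, 0, 0))


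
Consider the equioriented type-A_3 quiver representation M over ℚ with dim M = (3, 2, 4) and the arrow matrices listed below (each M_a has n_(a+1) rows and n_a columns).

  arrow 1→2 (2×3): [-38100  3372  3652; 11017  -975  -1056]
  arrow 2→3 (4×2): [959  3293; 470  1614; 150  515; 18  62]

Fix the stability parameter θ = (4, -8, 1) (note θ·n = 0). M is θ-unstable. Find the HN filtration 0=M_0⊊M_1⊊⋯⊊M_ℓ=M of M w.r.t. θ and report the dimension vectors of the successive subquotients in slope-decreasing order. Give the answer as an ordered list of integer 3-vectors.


Via rank(M_{q-1}∘⋯∘M_p): M ≅ I[1,1], I[1,3]^2, I[3,3]^2.
μ_θ-semistable layers: μ^(1)=4; μ^(2)=1; μ^(3)=-2

((1, 0, 0); (0, 0, 4); (2, 2, 0))


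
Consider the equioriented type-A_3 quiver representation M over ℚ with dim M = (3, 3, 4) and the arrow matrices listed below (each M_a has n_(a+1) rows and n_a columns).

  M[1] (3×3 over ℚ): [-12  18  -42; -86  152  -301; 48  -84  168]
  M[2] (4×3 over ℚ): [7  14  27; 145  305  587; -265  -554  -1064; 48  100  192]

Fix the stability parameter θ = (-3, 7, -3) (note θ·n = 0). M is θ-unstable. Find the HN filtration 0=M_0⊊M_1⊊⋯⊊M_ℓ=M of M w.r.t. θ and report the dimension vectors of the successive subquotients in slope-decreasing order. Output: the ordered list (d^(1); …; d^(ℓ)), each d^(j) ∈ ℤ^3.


Interval decomposition of M: I[1,1], I[1,3]^2, I[2,3], I[3,3].
HN type (ℓ=2): μ^(1)=2; μ^(2)=-3

((0, 3, 3); (3, 0, 1))


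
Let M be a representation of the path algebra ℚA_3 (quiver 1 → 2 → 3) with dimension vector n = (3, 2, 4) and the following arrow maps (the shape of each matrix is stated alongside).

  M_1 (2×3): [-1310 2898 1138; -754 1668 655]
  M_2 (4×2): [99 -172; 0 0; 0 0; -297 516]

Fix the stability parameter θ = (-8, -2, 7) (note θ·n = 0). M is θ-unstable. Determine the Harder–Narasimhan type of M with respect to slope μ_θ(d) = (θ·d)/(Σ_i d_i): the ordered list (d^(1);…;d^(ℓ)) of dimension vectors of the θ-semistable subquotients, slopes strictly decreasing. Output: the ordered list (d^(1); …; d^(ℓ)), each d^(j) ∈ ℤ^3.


Via rank(M_{q-1}∘⋯∘M_p): M ≅ I[1,1], I[1,2], I[1,3], I[3,3]^3.
μ_θ-semistable layers: μ^(1)=7; μ^(2)=-2; μ^(3)=-8

((0, 0, 4); (0, 2, 0); (3, 0, 0))


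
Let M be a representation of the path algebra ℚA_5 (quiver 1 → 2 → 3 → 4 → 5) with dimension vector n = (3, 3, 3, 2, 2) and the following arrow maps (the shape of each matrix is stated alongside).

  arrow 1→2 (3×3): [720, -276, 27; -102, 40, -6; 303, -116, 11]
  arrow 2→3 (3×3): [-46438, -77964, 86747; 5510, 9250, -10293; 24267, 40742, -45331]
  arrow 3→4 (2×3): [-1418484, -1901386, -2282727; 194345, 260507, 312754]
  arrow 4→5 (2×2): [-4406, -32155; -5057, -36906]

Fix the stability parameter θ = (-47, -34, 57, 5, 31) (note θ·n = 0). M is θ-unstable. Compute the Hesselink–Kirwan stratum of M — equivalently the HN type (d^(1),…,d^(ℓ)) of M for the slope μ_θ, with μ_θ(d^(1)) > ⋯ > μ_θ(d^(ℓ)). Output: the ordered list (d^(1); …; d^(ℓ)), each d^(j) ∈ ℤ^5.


Via rank(M_{q-1}∘⋯∘M_p): M ≅ I[1,1], I[1,5]^2, I[2,3].
μ_θ-semistable layers: μ^(1)=57; μ^(2)=31; μ^(3)=-34; μ^(4)=-47

((0, 0, 1, 0, 0); (0, 0, 2, 2, 2); (0, 3, 0, 0, 0); (3, 0, 0, 0, 0))


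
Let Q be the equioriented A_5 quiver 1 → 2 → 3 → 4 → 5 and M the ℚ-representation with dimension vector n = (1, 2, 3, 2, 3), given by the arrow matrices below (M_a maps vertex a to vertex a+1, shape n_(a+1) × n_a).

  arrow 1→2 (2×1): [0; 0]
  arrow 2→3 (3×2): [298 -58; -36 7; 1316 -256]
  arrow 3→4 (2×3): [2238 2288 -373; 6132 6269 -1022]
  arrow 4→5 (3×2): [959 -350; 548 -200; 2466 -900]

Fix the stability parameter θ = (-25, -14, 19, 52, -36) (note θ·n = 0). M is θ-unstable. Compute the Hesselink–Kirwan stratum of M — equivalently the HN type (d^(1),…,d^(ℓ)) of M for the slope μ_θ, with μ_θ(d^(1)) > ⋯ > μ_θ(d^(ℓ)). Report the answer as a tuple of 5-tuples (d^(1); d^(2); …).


Via rank(M_{q-1}∘⋯∘M_p): M ≅ I[1,1], I[2,4], I[2,5], I[3,3], I[5,5]^2.
μ_θ-semistable layers: μ^(1)=52; μ^(2)=19; μ^(3)=35/3; μ^(4)=-14; μ^(5)=-25; μ^(6)=-36

((0, 0, 0, 1, 0); (0, 0, 2, 0, 0); (0, 0, 1, 1, 1); (0, 2, 0, 0, 0); (1, 0, 0, 0, 0); (0, 0, 0, 0, 2))


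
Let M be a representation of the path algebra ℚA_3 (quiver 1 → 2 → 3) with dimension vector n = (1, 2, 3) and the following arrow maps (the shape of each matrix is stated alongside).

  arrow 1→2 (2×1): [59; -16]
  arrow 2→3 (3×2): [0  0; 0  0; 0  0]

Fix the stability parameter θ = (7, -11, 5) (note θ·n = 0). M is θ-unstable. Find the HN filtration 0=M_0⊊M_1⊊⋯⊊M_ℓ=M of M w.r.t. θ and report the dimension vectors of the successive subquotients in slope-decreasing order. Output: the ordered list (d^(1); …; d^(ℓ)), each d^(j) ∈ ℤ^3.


Interval decomposition of M: I[1,2], I[2,2], I[3,3]^3.
HN type (ℓ=3): μ^(1)=5; μ^(2)=-2; μ^(3)=-11

((0, 0, 3); (1, 1, 0); (0, 1, 0))


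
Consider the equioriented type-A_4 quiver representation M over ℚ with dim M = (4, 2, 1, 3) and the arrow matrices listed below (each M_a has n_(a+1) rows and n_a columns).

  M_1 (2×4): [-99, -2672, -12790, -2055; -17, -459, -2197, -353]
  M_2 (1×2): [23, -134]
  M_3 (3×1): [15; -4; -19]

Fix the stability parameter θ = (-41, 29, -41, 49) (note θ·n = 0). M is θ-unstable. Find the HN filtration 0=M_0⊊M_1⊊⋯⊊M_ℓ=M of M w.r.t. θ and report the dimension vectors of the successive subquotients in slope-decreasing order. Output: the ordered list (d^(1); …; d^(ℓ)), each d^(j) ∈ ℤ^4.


Barcode: M ≅ I[1,1]^2, I[1,2], I[1,4], I[4,4]^2. HN layers by μ_θ (4 steps, strictly decreasing):
  μ^(1)=49; μ^(2)=29; μ^(3)=-6; μ^(4)=-41

((0, 0, 0, 3); (0, 1, 0, 0); (0, 1, 1, 0); (4, 0, 0, 0))


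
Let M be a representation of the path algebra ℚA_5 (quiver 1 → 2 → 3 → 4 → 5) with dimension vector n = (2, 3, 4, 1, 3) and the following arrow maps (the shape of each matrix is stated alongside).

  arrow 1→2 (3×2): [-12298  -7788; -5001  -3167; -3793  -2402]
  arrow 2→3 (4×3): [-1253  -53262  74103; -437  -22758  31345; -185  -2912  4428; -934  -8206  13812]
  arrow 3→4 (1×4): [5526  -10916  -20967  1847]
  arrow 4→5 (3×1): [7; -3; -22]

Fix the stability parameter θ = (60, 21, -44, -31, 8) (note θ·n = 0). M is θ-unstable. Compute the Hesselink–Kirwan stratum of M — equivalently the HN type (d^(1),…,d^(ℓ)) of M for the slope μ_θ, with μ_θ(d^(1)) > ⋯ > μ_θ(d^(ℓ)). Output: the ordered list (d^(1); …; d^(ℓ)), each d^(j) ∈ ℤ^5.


Barcode: M ≅ I[1,3], I[1,5], I[2,3], I[3,3], I[5,5]^2. HN layers by μ_θ (5 steps, strictly decreasing):
  μ^(1)=37/3; μ^(2)=8; μ^(3)=3/2; μ^(4)=-23/2; μ^(5)=-44

((1, 1, 1, 0, 0); (0, 0, 0, 0, 3); (1, 1, 1, 1, 0); (0, 1, 1, 0, 0); (0, 0, 1, 0, 0))


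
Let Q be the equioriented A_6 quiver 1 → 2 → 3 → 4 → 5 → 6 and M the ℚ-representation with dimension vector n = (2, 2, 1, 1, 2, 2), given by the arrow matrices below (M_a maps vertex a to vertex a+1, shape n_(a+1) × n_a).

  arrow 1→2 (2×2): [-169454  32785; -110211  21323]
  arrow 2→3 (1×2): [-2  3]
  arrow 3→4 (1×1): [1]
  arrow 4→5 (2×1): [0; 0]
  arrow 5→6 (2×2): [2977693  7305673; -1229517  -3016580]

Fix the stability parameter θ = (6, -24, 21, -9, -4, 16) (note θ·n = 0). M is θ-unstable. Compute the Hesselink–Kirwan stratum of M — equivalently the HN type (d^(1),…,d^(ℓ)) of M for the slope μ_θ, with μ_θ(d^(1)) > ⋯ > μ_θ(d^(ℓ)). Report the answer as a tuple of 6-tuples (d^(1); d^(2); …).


Interval decomposition of M: I[1,2], I[1,4], I[5,6]^2.
HN type (ℓ=4): μ^(1)=16; μ^(2)=6; μ^(3)=-4; μ^(4)=-9

((0, 0, 0, 0, 0, 2); (0, 0, 1, 1, 0, 0); (0, 0, 0, 0, 2, 0); (2, 2, 0, 0, 0, 0))


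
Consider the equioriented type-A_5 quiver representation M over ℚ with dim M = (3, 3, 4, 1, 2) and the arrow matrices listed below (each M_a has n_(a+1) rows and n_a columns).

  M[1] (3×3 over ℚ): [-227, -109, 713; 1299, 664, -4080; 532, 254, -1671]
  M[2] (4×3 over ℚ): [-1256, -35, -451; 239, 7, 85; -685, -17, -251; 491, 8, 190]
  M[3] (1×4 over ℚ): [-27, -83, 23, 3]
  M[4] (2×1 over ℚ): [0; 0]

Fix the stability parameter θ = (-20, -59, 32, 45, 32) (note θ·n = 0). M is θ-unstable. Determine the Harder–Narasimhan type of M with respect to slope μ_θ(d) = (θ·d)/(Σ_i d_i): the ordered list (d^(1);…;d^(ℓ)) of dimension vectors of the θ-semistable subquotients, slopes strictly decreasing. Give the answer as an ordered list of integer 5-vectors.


Barcode: M ≅ I[1,2], I[1,3], I[1,4], I[3,3]^2, I[5,5]^2. HN layers by μ_θ (3 steps, strictly decreasing):
  μ^(1)=45; μ^(2)=32; μ^(3)=-79/2

((0, 0, 0, 1, 0); (0, 0, 4, 0, 2); (3, 3, 0, 0, 0))


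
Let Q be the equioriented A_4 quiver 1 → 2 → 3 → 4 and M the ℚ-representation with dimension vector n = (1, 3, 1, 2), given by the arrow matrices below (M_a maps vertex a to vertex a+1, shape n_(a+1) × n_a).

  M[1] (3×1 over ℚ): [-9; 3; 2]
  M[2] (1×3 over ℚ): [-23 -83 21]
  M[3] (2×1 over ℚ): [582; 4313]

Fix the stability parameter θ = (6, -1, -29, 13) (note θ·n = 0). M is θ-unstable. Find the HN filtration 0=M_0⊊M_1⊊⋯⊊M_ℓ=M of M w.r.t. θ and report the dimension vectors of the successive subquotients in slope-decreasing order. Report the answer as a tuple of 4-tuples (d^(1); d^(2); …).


Via rank(M_{q-1}∘⋯∘M_p): M ≅ I[1,2], I[2,2], I[2,4], I[4,4].
μ_θ-semistable layers: μ^(1)=13; μ^(2)=5/2; μ^(3)=-1; μ^(4)=-15

((0, 0, 0, 2); (1, 1, 0, 0); (0, 1, 0, 0); (0, 1, 1, 0))


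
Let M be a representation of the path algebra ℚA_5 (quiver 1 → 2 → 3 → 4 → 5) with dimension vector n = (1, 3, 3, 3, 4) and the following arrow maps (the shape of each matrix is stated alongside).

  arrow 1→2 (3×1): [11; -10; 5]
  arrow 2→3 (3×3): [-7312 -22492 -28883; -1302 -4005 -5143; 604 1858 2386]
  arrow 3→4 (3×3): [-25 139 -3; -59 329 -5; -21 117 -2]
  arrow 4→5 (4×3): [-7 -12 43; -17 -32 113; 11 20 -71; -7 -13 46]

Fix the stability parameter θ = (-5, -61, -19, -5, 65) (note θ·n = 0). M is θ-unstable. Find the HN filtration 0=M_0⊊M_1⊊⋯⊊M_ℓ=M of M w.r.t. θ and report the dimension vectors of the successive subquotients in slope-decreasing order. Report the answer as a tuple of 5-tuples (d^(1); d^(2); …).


Via rank(M_{q-1}∘⋯∘M_p): M ≅ I[1,3], I[2,2], I[2,4], I[3,5], I[4,5], I[5,5]^2.
μ_θ-semistable layers: μ^(1)=65; μ^(2)=-5; μ^(3)=-19; μ^(4)=-33; μ^(5)=-61

((0, 0, 0, 0, 4); (0, 0, 0, 3, 0); (0, 0, 3, 0, 0); (1, 1, 0, 0, 0); (0, 2, 0, 0, 0))


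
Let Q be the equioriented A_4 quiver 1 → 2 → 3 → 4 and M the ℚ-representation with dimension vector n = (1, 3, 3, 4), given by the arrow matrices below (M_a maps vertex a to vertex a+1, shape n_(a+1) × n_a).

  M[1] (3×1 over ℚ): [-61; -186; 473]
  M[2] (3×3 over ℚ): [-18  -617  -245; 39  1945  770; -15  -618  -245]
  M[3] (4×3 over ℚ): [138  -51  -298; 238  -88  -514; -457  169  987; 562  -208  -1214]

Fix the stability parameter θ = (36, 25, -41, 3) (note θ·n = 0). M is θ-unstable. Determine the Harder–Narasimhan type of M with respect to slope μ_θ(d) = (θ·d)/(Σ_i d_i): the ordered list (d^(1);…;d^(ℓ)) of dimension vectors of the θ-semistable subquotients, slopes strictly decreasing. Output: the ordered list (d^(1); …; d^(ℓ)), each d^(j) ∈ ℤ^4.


Via rank(M_{q-1}∘⋯∘M_p): M ≅ I[1,4], I[2,2], I[2,3], I[3,4], I[4,4]^2.
μ_θ-semistable layers: μ^(1)=25; μ^(2)=23/4; μ^(3)=3; μ^(4)=-8; μ^(5)=-41

((0, 1, 0, 0); (1, 1, 1, 1); (0, 0, 0, 3); (0, 1, 1, 0); (0, 0, 1, 0))


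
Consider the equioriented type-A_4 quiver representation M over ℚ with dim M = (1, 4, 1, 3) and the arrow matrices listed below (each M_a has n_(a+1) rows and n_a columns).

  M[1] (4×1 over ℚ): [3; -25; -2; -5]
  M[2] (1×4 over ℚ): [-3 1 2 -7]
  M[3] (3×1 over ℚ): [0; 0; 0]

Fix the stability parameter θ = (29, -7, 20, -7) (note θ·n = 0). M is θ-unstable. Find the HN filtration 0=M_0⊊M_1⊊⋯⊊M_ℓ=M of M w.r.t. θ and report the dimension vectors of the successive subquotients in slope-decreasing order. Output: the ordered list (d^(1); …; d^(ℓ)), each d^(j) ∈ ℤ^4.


Interval decomposition of M: I[1,3], I[2,2]^3, I[4,4]^3.
HN type (ℓ=3): μ^(1)=20; μ^(2)=11; μ^(3)=-7

((0, 0, 1, 0); (1, 1, 0, 0); (0, 3, 0, 3))


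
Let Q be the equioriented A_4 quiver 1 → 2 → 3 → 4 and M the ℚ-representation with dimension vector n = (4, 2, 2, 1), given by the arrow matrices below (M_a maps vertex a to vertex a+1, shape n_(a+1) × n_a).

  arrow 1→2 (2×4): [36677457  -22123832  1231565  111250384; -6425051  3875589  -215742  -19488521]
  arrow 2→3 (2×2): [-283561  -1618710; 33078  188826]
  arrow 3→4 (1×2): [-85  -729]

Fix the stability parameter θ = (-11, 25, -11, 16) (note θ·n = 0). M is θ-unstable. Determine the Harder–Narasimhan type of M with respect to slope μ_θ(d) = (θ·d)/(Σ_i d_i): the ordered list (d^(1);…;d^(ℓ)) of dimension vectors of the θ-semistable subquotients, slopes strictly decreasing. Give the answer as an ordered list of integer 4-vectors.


Via rank(M_{q-1}∘⋯∘M_p): M ≅ I[1,1]^2, I[1,3], I[1,4].
μ_θ-semistable layers: μ^(1)=16; μ^(2)=7; μ^(3)=-11

((0, 0, 0, 1); (0, 2, 2, 0); (4, 0, 0, 0))


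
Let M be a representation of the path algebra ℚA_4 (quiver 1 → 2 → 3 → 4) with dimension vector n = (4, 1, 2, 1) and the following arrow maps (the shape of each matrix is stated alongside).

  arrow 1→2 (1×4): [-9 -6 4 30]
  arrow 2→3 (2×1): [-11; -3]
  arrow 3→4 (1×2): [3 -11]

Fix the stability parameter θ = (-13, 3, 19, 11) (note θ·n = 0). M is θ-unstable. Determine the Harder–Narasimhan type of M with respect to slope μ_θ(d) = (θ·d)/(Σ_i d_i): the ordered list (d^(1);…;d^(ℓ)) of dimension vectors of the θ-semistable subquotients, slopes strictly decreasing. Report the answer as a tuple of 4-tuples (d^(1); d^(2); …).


Barcode: M ≅ I[1,1]^3, I[1,3], I[3,4]. HN layers by μ_θ (4 steps, strictly decreasing):
  μ^(1)=19; μ^(2)=15; μ^(3)=3; μ^(4)=-13

((0, 0, 1, 0); (0, 0, 1, 1); (0, 1, 0, 0); (4, 0, 0, 0))


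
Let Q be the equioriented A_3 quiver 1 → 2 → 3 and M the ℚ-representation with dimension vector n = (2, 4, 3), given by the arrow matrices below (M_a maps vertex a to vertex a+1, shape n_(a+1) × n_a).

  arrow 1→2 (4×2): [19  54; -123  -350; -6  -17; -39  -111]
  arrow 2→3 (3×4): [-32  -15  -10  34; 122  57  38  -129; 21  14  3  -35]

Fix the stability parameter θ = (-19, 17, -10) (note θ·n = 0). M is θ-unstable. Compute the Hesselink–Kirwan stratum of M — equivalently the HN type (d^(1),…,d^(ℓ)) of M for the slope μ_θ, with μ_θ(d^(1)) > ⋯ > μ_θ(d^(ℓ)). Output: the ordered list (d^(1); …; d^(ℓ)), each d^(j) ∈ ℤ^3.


Interval decomposition of M: I[1,3]^2, I[2,2], I[2,3].
HN type (ℓ=3): μ^(1)=17; μ^(2)=7/2; μ^(3)=-19

((0, 1, 0); (0, 3, 3); (2, 0, 0))


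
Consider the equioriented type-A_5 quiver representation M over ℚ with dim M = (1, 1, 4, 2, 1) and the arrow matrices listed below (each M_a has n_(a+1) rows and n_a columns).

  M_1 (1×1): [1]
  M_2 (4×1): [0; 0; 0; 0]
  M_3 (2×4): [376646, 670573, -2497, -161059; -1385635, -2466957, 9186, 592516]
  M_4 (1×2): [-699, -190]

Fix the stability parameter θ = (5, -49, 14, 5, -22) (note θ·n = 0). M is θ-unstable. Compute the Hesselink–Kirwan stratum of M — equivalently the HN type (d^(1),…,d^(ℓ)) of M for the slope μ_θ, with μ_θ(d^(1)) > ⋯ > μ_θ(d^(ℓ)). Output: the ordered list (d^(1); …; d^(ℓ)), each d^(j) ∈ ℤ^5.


Interval decomposition of M: I[1,2], I[3,3]^2, I[3,4], I[3,5].
HN type (ℓ=4): μ^(1)=14; μ^(2)=19/2; μ^(3)=-1; μ^(4)=-22

((0, 0, 2, 0, 0); (0, 0, 1, 1, 0); (0, 0, 1, 1, 1); (1, 1, 0, 0, 0))


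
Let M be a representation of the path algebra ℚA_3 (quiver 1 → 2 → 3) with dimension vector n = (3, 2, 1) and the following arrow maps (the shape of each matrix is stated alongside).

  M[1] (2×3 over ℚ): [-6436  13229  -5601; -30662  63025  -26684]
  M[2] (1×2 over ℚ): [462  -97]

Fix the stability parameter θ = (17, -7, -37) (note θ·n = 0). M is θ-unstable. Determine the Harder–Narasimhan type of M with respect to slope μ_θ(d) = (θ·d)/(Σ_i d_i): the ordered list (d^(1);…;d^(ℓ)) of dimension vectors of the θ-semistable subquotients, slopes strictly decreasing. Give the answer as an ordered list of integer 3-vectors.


Barcode: M ≅ I[1,1], I[1,2], I[1,3]. HN layers by μ_θ (3 steps, strictly decreasing):
  μ^(1)=17; μ^(2)=5; μ^(3)=-9

((1, 0, 0); (1, 1, 0); (1, 1, 1))


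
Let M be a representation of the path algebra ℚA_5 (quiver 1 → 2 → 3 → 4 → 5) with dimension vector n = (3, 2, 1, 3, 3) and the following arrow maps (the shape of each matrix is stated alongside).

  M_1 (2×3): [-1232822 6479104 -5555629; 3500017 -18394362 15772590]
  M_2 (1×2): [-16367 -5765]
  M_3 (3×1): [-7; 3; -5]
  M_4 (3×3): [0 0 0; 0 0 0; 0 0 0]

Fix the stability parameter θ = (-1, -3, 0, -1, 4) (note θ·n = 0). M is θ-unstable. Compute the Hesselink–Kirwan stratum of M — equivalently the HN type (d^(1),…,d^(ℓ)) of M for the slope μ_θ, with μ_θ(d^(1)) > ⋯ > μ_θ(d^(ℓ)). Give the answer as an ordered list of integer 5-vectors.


Via rank(M_{q-1}∘⋯∘M_p): M ≅ I[1,1], I[1,2], I[1,4], I[4,4]^2, I[5,5]^3.
μ_θ-semistable layers: μ^(1)=4; μ^(2)=-1/2; μ^(3)=-1; μ^(4)=-2

((0, 0, 0, 0, 3); (0, 0, 1, 1, 0); (1, 0, 0, 2, 0); (2, 2, 0, 0, 0))


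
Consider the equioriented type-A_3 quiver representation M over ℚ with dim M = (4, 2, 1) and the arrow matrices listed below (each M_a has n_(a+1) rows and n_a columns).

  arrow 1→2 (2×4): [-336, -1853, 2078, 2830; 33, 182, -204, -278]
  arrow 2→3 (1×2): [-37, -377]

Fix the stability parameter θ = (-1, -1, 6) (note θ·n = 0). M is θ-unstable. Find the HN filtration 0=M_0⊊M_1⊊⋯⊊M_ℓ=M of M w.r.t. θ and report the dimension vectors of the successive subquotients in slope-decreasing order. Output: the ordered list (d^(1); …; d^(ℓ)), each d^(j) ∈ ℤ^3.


Interval decomposition of M: I[1,1]^2, I[1,2], I[1,3].
HN type (ℓ=2): μ^(1)=6; μ^(2)=-1

((0, 0, 1); (4, 2, 0))


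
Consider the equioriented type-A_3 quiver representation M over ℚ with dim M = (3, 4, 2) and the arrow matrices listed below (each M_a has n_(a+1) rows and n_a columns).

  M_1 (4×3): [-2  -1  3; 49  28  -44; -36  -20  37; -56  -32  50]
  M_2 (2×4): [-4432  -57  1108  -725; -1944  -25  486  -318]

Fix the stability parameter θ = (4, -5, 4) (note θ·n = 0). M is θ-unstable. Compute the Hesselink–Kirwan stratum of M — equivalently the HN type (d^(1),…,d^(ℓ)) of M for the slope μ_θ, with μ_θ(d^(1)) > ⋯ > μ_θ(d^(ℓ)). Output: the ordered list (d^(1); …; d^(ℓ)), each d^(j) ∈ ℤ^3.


Interval decomposition of M: I[1,2]^2, I[1,3], I[2,3].
HN type (ℓ=3): μ^(1)=4; μ^(2)=-1/2; μ^(3)=-5

((0, 0, 2); (3, 3, 0); (0, 1, 0))


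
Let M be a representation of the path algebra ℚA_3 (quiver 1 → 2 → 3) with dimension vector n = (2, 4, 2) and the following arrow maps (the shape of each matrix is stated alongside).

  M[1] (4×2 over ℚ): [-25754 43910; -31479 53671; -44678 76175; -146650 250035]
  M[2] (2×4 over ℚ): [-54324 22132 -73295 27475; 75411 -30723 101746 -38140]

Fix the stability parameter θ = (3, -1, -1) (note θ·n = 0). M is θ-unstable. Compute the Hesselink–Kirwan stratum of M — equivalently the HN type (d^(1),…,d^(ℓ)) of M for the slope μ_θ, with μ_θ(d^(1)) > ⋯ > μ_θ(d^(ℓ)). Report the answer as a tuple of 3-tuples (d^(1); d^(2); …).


Via rank(M_{q-1}∘⋯∘M_p): M ≅ I[1,3]^2, I[2,2]^2.
μ_θ-semistable layers: μ^(1)=1/3; μ^(2)=-1

((2, 2, 2); (0, 2, 0))


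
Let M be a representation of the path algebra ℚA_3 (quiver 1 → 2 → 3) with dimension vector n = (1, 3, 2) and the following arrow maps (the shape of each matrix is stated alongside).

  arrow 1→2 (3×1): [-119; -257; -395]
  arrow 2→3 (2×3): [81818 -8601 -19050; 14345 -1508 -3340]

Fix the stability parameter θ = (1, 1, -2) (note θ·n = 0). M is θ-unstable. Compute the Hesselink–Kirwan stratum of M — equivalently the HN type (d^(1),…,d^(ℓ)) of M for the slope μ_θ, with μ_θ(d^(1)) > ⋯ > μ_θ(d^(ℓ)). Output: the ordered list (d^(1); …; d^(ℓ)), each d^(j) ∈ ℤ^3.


Interval decomposition of M: I[1,3], I[2,2], I[2,3].
HN type (ℓ=3): μ^(1)=1; μ^(2)=0; μ^(3)=-1/2

((0, 1, 0); (1, 1, 1); (0, 1, 1))


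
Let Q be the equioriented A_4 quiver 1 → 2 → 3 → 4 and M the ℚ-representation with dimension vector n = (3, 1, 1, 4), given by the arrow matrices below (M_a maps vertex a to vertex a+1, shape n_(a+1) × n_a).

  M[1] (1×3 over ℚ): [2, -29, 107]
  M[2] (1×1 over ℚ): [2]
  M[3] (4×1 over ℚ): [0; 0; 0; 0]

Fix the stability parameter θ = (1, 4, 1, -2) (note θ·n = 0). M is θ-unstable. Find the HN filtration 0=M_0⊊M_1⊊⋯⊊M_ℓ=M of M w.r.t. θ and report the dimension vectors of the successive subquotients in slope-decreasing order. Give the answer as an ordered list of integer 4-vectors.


Via rank(M_{q-1}∘⋯∘M_p): M ≅ I[1,1]^2, I[1,3], I[4,4]^4.
μ_θ-semistable layers: μ^(1)=5/2; μ^(2)=1; μ^(3)=-2

((0, 1, 1, 0); (3, 0, 0, 0); (0, 0, 0, 4))


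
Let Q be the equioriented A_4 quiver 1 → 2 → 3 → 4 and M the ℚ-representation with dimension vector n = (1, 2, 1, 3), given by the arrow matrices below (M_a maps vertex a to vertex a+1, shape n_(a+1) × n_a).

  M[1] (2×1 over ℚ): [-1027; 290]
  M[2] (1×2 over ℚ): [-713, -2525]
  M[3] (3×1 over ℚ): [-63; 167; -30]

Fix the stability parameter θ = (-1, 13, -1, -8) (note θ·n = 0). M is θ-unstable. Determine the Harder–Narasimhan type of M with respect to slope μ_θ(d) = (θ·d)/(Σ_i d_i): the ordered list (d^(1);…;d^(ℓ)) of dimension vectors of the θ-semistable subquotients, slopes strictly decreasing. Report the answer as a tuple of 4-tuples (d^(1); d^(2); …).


Interval decomposition of M: I[1,4], I[2,2], I[4,4]^2.
HN type (ℓ=4): μ^(1)=13; μ^(2)=4/3; μ^(3)=-1; μ^(4)=-8

((0, 1, 0, 0); (0, 1, 1, 1); (1, 0, 0, 0); (0, 0, 0, 2))
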